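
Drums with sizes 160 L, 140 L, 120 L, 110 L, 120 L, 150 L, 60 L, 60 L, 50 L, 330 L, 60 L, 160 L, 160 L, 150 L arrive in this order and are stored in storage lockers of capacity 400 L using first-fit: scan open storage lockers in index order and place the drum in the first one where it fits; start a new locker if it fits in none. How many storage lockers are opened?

6

  160 → locker 1 (new)  [load 160/400]
  140 → locker 1  [load 300/400]
  120 → locker 2 (new)  [load 120/400]
  110 → locker 2  [load 230/400]
  120 → locker 2  [load 350/400]
  150 → locker 3 (new)  [load 150/400]
  60 → locker 1  [load 360/400]
  60 → locker 3  [load 210/400]
  50 → locker 2  [load 400/400]
  330 → locker 4 (new)  [load 330/400]
  60 → locker 3  [load 270/400]
  160 → locker 5 (new)  [load 160/400]
  160 → locker 5  [load 320/400]
  150 → locker 6 (new)  [load 150/400]
6 storage lockers opened.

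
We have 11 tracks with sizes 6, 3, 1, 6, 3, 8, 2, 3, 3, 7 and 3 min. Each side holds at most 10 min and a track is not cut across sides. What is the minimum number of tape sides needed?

Total = 8 + 7 + 6 + 6 + 3 + 3 + 3 + 3 + 3 + 2 + 1 = 45 min.
Lower bound: ⌈45/10⌉ = 5 tape sides.
A packing using 5 tape sides:
  side 1: 8 + 2 = 10
  side 2: 7 + 3 = 10
  side 3: 6 + 3 + 1 = 10
  side 4: 6 + 3 = 9
  side 5: 3 + 3 = 6
This matches the lower bound, so 5 is optimal.

5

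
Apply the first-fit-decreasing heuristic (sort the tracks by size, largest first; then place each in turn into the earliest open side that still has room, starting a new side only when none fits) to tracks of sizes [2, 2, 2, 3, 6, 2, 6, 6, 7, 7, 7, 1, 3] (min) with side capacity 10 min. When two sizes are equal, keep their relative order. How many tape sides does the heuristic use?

6

Sorted descending: 7, 7, 7, 6, 6, 6, 3, 3, 2, 2, 2, 2, 1.
  7 → side 1 (new)  [load 7/10]
  7 → side 2 (new)  [load 7/10]
  7 → side 3 (new)  [load 7/10]
  6 → side 4 (new)  [load 6/10]
  6 → side 5 (new)  [load 6/10]
  6 → side 6 (new)  [load 6/10]
  3 → side 1  [load 10/10]
  3 → side 2  [load 10/10]
  2 → side 3  [load 9/10]
  2 → side 4  [load 8/10]
  2 → side 4  [load 10/10]
  2 → side 5  [load 8/10]
  1 → side 3  [load 10/10]
6 tape sides opened.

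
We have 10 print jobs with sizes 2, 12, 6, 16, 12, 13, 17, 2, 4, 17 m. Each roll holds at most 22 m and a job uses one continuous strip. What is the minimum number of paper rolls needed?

6

Total = 17 + 17 + 16 + 13 + 12 + 12 + 6 + 4 + 2 + 2 = 101 m.
Lower bound: ⌈101/22⌉ = 5 paper rolls.
Also, 6 print jobs each exceed 11 m, and no two of those can share a roll, so at least 6 paper rolls are needed.
A packing using 6 paper rolls:
  roll 1: 17 + 4 = 21
  roll 2: 17 + 2 + 2 = 21
  roll 3: 16 + 6 = 22
  roll 4: 13 = 13
  roll 5: 12 = 12
  roll 6: 12 = 12
This matches the lower bound, so 6 is optimal.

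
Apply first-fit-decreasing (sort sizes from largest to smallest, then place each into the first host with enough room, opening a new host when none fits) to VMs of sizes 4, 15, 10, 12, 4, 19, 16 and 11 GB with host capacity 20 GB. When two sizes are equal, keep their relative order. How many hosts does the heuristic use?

Sorted descending: 19, 16, 15, 12, 11, 10, 4, 4.
  19 → host 1 (new)  [load 19/20]
  16 → host 2 (new)  [load 16/20]
  15 → host 3 (new)  [load 15/20]
  12 → host 4 (new)  [load 12/20]
  11 → host 5 (new)  [load 11/20]
  10 → host 6 (new)  [load 10/20]
  4 → host 2  [load 20/20]
  4 → host 3  [load 19/20]
6 hosts opened.

6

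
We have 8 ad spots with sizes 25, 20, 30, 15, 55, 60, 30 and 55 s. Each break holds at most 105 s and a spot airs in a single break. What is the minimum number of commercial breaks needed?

3

Total = 60 + 55 + 55 + 30 + 30 + 25 + 20 + 15 = 290 s.
Lower bound: ⌈290/105⌉ = 3 commercial breaks.
A packing using 3 commercial breaks:
  break 1: 60 + 30 + 15 = 105
  break 2: 55 + 30 + 20 = 105
  break 3: 55 + 25 = 80
This matches the lower bound, so 3 is optimal.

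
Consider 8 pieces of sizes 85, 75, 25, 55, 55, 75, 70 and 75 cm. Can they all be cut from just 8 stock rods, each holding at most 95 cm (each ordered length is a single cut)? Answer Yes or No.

Yes

A valid assignment using 7 stock rods:
  stock rod 1: 85 = 85
  stock rod 2: 75 = 75
  stock rod 3: 75 = 75
  stock rod 4: 75 = 75
  stock rod 5: 70 + 25 = 95
  stock rod 6: 55 = 55
  stock rod 7: 55 = 55
That uses only 7 ≤ 8, so 8 stock rods are enough.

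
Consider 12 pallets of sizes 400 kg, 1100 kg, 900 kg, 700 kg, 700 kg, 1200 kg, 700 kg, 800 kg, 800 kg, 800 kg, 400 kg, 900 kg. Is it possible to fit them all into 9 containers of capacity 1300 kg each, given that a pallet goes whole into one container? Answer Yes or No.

No

Total = 9400 kg; ⌈9400/1300⌉ = 8.
10 pallets each exceed half the capacity and cannot share a container, forcing at least 10 containers.
At least 10 containers are required, but only 9 are allowed.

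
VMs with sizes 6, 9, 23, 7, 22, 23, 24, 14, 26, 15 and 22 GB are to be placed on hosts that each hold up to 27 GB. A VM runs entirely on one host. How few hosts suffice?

8

Total = 26 + 24 + 23 + 23 + 22 + 22 + 15 + 14 + 9 + 7 + 6 = 191 GB.
Lower bound: ⌈191/27⌉ = 8 hosts.
A packing using 8 hosts:
  host 1: 26 = 26
  host 2: 24 = 24
  host 3: 23 = 23
  host 4: 23 = 23
  host 5: 22 = 22
  host 6: 22 = 22
  host 7: 15 + 9 = 24
  host 8: 14 + 7 + 6 = 27
This matches the lower bound, so 8 is optimal.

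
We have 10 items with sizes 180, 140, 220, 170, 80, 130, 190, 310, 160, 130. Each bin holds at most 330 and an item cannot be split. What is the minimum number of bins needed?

6

Total = 310 + 220 + 190 + 180 + 170 + 160 + 140 + 130 + 130 + 80 = 1710.
Lower bound: ⌈1710/330⌉ = 6 bins.
A packing using 6 bins:
  bin 1: 310 = 310
  bin 2: 220 + 80 = 300
  bin 3: 190 + 140 = 330
  bin 4: 180 + 130 = 310
  bin 5: 170 + 160 = 330
  bin 6: 130 = 130
This matches the lower bound, so 6 is optimal.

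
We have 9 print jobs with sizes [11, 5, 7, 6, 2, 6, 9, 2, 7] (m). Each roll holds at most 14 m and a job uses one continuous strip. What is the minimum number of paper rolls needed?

Total = 11 + 9 + 7 + 7 + 6 + 6 + 5 + 2 + 2 = 55 m.
Lower bound: ⌈55/14⌉ = 4 paper rolls.
A packing using 4 paper rolls:
  roll 1: 11 + 2 = 13
  roll 2: 9 + 5 = 14
  roll 3: 7 + 7 = 14
  roll 4: 6 + 6 + 2 = 14
This matches the lower bound, so 4 is optimal.

4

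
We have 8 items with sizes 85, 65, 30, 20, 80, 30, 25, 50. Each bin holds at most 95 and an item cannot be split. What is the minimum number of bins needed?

Total = 85 + 80 + 65 + 50 + 30 + 30 + 25 + 20 = 385.
Lower bound: ⌈385/95⌉ = 5 bins.
A packing using 5 bins:
  bin 1: 85 = 85
  bin 2: 80 = 80
  bin 3: 65 + 30 = 95
  bin 4: 50 + 30 = 80
  bin 5: 25 + 20 = 45
This matches the lower bound, so 5 is optimal.

5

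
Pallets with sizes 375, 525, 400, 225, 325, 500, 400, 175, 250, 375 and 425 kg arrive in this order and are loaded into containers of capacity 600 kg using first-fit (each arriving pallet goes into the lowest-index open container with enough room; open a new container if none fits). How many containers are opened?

8

  375 → container 1 (new)  [load 375/600]
  525 → container 2 (new)  [load 525/600]
  400 → container 3 (new)  [load 400/600]
  225 → container 1  [load 600/600]
  325 → container 4 (new)  [load 325/600]
  500 → container 5 (new)  [load 500/600]
  400 → container 6 (new)  [load 400/600]
  175 → container 3  [load 575/600]
  250 → container 4  [load 575/600]
  375 → container 7 (new)  [load 375/600]
  425 → container 8 (new)  [load 425/600]
8 containers opened.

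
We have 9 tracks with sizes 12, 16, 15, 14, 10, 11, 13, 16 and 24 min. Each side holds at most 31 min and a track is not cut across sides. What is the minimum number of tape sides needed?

5

Total = 24 + 16 + 16 + 15 + 14 + 13 + 12 + 11 + 10 = 131 min.
Lower bound: ⌈131/31⌉ = 5 tape sides.
A packing using 5 tape sides:
  side 1: 24 = 24
  side 2: 16 + 15 = 31
  side 3: 16 + 14 = 30
  side 4: 13 + 12 = 25
  side 5: 11 + 10 = 21
This matches the lower bound, so 5 is optimal.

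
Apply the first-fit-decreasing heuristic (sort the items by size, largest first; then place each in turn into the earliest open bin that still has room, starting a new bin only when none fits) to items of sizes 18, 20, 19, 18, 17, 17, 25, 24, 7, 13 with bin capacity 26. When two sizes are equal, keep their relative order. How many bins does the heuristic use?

9

Sorted descending: 25, 24, 20, 19, 18, 18, 17, 17, 13, 7.
  25 → bin 1 (new)  [load 25/26]
  24 → bin 2 (new)  [load 24/26]
  20 → bin 3 (new)  [load 20/26]
  19 → bin 4 (new)  [load 19/26]
  18 → bin 5 (new)  [load 18/26]
  18 → bin 6 (new)  [load 18/26]
  17 → bin 7 (new)  [load 17/26]
  17 → bin 8 (new)  [load 17/26]
  13 → bin 9 (new)  [load 13/26]
  7 → bin 4  [load 26/26]
9 bins opened.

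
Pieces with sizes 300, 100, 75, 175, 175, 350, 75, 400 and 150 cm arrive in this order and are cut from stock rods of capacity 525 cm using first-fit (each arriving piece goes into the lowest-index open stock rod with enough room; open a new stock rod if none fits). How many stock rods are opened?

4

  300 → stock rod 1 (new)  [load 300/525]
  100 → stock rod 1  [load 400/525]
  75 → stock rod 1  [load 475/525]
  175 → stock rod 2 (new)  [load 175/525]
  175 → stock rod 2  [load 350/525]
  350 → stock rod 3 (new)  [load 350/525]
  75 → stock rod 2  [load 425/525]
  400 → stock rod 4 (new)  [load 400/525]
  150 → stock rod 3  [load 500/525]
4 stock rods opened.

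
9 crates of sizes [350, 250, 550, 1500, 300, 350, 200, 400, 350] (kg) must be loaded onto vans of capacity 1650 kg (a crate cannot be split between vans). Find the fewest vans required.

3

Total = 1500 + 550 + 400 + 350 + 350 + 350 + 300 + 250 + 200 = 4250 kg.
Lower bound: ⌈4250/1650⌉ = 3 vans.
A packing using 3 vans:
  van 1: 1500 = 1500
  van 2: 550 + 400 + 350 + 350 = 1650
  van 3: 350 + 300 + 250 + 200 = 1100
This matches the lower bound, so 3 is optimal.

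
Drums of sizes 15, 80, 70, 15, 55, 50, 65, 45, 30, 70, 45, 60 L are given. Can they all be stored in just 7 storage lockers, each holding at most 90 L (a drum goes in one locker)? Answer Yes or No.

No

Total = 600 L; ⌈600/90⌉ = 7.
The bound of 7 does not rule out 7, but exhaustive search shows no assignment into 7 storage lockers of capacity 90 L exists — the minimum is 8.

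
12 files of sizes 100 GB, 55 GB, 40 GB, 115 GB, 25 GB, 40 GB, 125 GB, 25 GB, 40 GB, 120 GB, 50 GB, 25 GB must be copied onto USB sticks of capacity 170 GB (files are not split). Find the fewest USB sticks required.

5

Total = 125 + 120 + 115 + 100 + 55 + 50 + 40 + 40 + 40 + 25 + 25 + 25 = 760 GB.
Lower bound: ⌈760/170⌉ = 5 USB sticks.
A packing using 5 USB sticks:
  USB stick 1: 125 + 40 = 165
  USB stick 2: 120 + 50 = 170
  USB stick 3: 115 + 55 = 170
  USB stick 4: 100 + 40 + 25 = 165
  USB stick 5: 40 + 25 + 25 = 90
This matches the lower bound, so 5 is optimal.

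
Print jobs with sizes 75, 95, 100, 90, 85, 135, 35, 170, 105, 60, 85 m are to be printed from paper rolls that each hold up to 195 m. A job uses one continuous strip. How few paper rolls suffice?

Total = 170 + 135 + 105 + 100 + 95 + 90 + 85 + 85 + 75 + 60 + 35 = 1035 m.
Lower bound: ⌈1035/195⌉ = 6 paper rolls.
A packing using 6 paper rolls:
  roll 1: 170 = 170
  roll 2: 135 + 60 = 195
  roll 3: 105 + 90 = 195
  roll 4: 100 + 95 = 195
  roll 5: 85 + 85 = 170
  roll 6: 75 + 35 = 110
This matches the lower bound, so 6 is optimal.

6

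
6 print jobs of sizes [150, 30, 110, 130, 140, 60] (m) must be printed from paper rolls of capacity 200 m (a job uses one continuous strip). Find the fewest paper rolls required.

Total = 150 + 140 + 130 + 110 + 60 + 30 = 620 m.
Lower bound: ⌈620/200⌉ = 4 paper rolls.
A packing using 4 paper rolls:
  roll 1: 150 + 30 = 180
  roll 2: 140 + 60 = 200
  roll 3: 130 = 130
  roll 4: 110 = 110
This matches the lower bound, so 4 is optimal.

4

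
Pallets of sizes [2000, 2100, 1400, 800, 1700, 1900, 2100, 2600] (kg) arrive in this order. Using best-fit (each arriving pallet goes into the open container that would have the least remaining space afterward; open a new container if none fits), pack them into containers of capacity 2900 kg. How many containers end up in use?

  2000 → container 1 (new)  [load 2000/2900]
  2100 → container 2 (new)  [load 2100/2900]
  1400 → container 3 (new)  [load 1400/2900]
  800 → container 2  [load 2900/2900]
  1700 → container 4 (new)  [load 1700/2900]
  1900 → container 5 (new)  [load 1900/2900]
  2100 → container 6 (new)  [load 2100/2900]
  2600 → container 7 (new)  [load 2600/2900]
7 containers opened.

7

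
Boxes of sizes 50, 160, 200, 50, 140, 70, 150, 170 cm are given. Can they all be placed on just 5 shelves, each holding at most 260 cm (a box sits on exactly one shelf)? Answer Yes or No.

Yes

A valid assignment using 5 shelves:
  shelf 1: 200 + 50 = 250
  shelf 2: 170 + 70 = 240
  shelf 3: 160 + 50 = 210
  shelf 4: 150 = 150
  shelf 5: 140 = 140
Every load is within 260 cm, so 5 shelves suffice.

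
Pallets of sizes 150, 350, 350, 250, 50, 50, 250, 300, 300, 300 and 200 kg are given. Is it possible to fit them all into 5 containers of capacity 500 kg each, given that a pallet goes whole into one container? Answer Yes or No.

No

Total = 2550 kg; ⌈2550/500⌉ = 6.
At least 6 containers are required, but only 5 are allowed.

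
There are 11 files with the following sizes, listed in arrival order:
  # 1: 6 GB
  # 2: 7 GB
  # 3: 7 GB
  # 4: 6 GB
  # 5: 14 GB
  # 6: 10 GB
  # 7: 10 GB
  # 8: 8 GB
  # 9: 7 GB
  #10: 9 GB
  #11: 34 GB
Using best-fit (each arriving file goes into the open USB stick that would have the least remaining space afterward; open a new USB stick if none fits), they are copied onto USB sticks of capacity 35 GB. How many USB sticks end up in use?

  6 → USB stick 1 (new)  [load 6/35]
  7 → USB stick 1  [load 13/35]
  7 → USB stick 1  [load 20/35]
  6 → USB stick 1  [load 26/35]
  14 → USB stick 2 (new)  [load 14/35]
  10 → USB stick 2  [load 24/35]
  10 → USB stick 2  [load 34/35]
  8 → USB stick 1  [load 34/35]
  7 → USB stick 3 (new)  [load 7/35]
  9 → USB stick 3  [load 16/35]
  34 → USB stick 4 (new)  [load 34/35]
4 USB sticks opened.

4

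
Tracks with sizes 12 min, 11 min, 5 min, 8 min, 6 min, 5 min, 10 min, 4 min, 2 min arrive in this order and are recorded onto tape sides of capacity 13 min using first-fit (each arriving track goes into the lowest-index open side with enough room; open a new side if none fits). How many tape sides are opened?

6

  12 → side 1 (new)  [load 12/13]
  11 → side 2 (new)  [load 11/13]
  5 → side 3 (new)  [load 5/13]
  8 → side 3  [load 13/13]
  6 → side 4 (new)  [load 6/13]
  5 → side 4  [load 11/13]
  10 → side 5 (new)  [load 10/13]
  4 → side 6 (new)  [load 4/13]
  2 → side 2  [load 13/13]
6 tape sides opened.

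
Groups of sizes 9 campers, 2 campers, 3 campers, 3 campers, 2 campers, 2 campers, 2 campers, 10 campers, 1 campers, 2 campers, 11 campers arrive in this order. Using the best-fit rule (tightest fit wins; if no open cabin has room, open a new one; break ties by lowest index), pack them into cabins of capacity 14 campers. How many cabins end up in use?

4

  9 → cabin 1 (new)  [load 9/14]
  2 → cabin 1  [load 11/14]
  3 → cabin 1  [load 14/14]
  3 → cabin 2 (new)  [load 3/14]
  2 → cabin 2  [load 5/14]
  2 → cabin 2  [load 7/14]
  2 → cabin 2  [load 9/14]
  10 → cabin 3 (new)  [load 10/14]
  1 → cabin 3  [load 11/14]
  2 → cabin 3  [load 13/14]
  11 → cabin 4 (new)  [load 11/14]
4 cabins opened.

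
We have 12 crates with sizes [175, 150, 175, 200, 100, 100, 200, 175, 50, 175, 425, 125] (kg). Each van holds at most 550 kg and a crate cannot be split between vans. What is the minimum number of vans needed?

4

Total = 425 + 200 + 200 + 175 + 175 + 175 + 175 + 150 + 125 + 100 + 100 + 50 = 2050 kg.
Lower bound: ⌈2050/550⌉ = 4 vans.
A packing using 4 vans:
  van 1: 425 + 125 = 550
  van 2: 200 + 200 + 150 = 550
  van 3: 175 + 175 + 175 = 525
  van 4: 175 + 100 + 100 + 50 = 425
This matches the lower bound, so 4 is optimal.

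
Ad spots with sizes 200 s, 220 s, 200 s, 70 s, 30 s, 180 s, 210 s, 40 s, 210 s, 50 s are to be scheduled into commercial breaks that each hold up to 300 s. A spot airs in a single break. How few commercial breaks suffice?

6

Total = 220 + 210 + 210 + 200 + 200 + 180 + 70 + 50 + 40 + 30 = 1410 s.
Lower bound: ⌈1410/300⌉ = 5 commercial breaks.
Also, 6 ad spots each exceed 150 s, and no two of those can share a break, so at least 6 commercial breaks are needed.
A packing using 6 commercial breaks:
  break 1: 220 + 70 = 290
  break 2: 210 + 50 + 40 = 300
  break 3: 210 + 30 = 240
  break 4: 200 = 200
  break 5: 200 = 200
  break 6: 180 = 180
This matches the lower bound, so 6 is optimal.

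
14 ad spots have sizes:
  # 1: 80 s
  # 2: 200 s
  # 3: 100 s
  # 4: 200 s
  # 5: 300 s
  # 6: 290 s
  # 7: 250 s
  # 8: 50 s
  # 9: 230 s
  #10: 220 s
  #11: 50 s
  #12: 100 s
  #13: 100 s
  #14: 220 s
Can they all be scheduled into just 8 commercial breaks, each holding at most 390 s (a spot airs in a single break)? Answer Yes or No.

A valid assignment using 8 commercial breaks:
  break 1: 300 + 80 = 380
  break 2: 290 + 100 = 390
  break 3: 250 + 100 = 350
  break 4: 230 + 100 + 50 = 380
  break 5: 220 + 50 = 270
  break 6: 220 = 220
  break 7: 200 = 200
  break 8: 200 = 200
Every load is within 390 s, so 8 commercial breaks suffice.

Yes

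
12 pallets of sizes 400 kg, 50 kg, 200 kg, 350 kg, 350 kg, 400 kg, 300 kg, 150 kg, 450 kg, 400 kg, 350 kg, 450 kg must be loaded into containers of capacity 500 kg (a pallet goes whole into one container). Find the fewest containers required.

9

Total = 450 + 450 + 400 + 400 + 400 + 350 + 350 + 350 + 300 + 200 + 150 + 50 = 3850 kg.
Lower bound: ⌈3850/500⌉ = 8 containers.
Also, 9 pallets each exceed 250 kg, and no two of those can share a container, so at least 9 containers are needed.
A packing using 9 containers:
  container 1: 450 + 50 = 500
  container 2: 450 = 450
  container 3: 400 = 400
  container 4: 400 = 400
  container 5: 400 = 400
  container 6: 350 + 150 = 500
  container 7: 350 = 350
  container 8: 350 = 350
  container 9: 300 + 200 = 500
This matches the lower bound, so 9 is optimal.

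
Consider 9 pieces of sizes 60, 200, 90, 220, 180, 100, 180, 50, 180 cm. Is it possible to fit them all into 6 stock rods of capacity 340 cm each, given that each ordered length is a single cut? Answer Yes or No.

A valid assignment using 5 stock rods:
  stock rod 1: 220 + 100 = 320
  stock rod 2: 200 + 90 + 50 = 340
  stock rod 3: 180 + 60 = 240
  stock rod 4: 180 = 180
  stock rod 5: 180 = 180
That uses only 5 ≤ 6, so 6 stock rods are enough.

Yes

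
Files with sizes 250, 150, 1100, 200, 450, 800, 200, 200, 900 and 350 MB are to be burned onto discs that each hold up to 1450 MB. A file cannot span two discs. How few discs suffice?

4

Total = 1100 + 900 + 800 + 450 + 350 + 250 + 200 + 200 + 200 + 150 = 4600 MB.
Lower bound: ⌈4600/1450⌉ = 4 discs.
A packing using 4 discs:
  disc 1: 1100 + 350 = 1450
  disc 2: 900 + 450 = 1350
  disc 3: 800 + 250 + 200 + 200 = 1450
  disc 4: 200 + 150 = 350
This matches the lower bound, so 4 is optimal.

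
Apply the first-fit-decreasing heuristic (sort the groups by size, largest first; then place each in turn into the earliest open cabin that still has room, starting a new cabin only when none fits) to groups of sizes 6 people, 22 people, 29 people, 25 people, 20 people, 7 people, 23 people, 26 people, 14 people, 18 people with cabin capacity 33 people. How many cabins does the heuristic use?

Sorted descending: 29, 26, 25, 23, 22, 20, 18, 14, 7, 6.
  29 → cabin 1 (new)  [load 29/33]
  26 → cabin 2 (new)  [load 26/33]
  25 → cabin 3 (new)  [load 25/33]
  23 → cabin 4 (new)  [load 23/33]
  22 → cabin 5 (new)  [load 22/33]
  20 → cabin 6 (new)  [load 20/33]
  18 → cabin 7 (new)  [load 18/33]
  14 → cabin 7  [load 32/33]
  7 → cabin 2  [load 33/33]
  6 → cabin 3  [load 31/33]
7 cabins opened.

7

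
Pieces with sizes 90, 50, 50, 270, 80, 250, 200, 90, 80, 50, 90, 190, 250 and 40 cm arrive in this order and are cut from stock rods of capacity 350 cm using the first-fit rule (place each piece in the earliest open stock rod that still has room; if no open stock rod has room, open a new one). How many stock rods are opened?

6

  90 → stock rod 1 (new)  [load 90/350]
  50 → stock rod 1  [load 140/350]
  50 → stock rod 1  [load 190/350]
  270 → stock rod 2 (new)  [load 270/350]
  80 → stock rod 1  [load 270/350]
  250 → stock rod 3 (new)  [load 250/350]
  200 → stock rod 4 (new)  [load 200/350]
  90 → stock rod 3  [load 340/350]
  80 → stock rod 1  [load 350/350]
  50 → stock rod 2  [load 320/350]
  90 → stock rod 4  [load 290/350]
  190 → stock rod 5 (new)  [load 190/350]
  250 → stock rod 6 (new)  [load 250/350]
  40 → stock rod 4  [load 330/350]
6 stock rods opened.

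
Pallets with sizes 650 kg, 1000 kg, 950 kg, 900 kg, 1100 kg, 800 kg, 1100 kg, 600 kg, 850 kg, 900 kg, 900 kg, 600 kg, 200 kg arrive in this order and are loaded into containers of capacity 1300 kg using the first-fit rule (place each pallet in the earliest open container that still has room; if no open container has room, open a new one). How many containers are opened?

11

  650 → container 1 (new)  [load 650/1300]
  1000 → container 2 (new)  [load 1000/1300]
  950 → container 3 (new)  [load 950/1300]
  900 → container 4 (new)  [load 900/1300]
  1100 → container 5 (new)  [load 1100/1300]
  800 → container 6 (new)  [load 800/1300]
  1100 → container 7 (new)  [load 1100/1300]
  600 → container 1  [load 1250/1300]
  850 → container 8 (new)  [load 850/1300]
  900 → container 9 (new)  [load 900/1300]
  900 → container 10 (new)  [load 900/1300]
  600 → container 11 (new)  [load 600/1300]
  200 → container 2  [load 1200/1300]
11 containers opened.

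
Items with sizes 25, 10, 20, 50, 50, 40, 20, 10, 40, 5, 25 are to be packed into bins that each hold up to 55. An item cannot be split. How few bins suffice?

Total = 50 + 50 + 40 + 40 + 25 + 25 + 20 + 20 + 10 + 10 + 5 = 295.
Lower bound: ⌈295/55⌉ = 6 bins.
A packing using 6 bins:
  bin 1: 50 + 5 = 55
  bin 2: 50 = 50
  bin 3: 40 + 10 = 50
  bin 4: 40 + 10 = 50
  bin 5: 25 + 25 = 50
  bin 6: 20 + 20 = 40
This matches the lower bound, so 6 is optimal.

6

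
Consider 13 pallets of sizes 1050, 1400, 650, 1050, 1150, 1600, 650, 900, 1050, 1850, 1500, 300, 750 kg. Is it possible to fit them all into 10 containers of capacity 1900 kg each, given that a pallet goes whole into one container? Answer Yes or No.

Yes

A valid assignment using 9 containers:
  container 1: 1850 = 1850
  container 2: 1600 + 300 = 1900
  container 3: 1500 = 1500
  container 4: 1400 = 1400
  container 5: 1150 + 750 = 1900
  container 6: 1050 + 650 = 1700
  container 7: 1050 + 650 = 1700
  container 8: 1050 = 1050
  container 9: 900 = 900
That uses only 9 ≤ 10, so 10 containers are enough.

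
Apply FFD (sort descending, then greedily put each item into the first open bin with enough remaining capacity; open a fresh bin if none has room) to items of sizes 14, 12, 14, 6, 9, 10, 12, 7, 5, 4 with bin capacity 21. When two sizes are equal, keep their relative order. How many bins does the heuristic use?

Sorted descending: 14, 14, 12, 12, 10, 9, 7, 6, 5, 4.
  14 → bin 1 (new)  [load 14/21]
  14 → bin 2 (new)  [load 14/21]
  12 → bin 3 (new)  [load 12/21]
  12 → bin 4 (new)  [load 12/21]
  10 → bin 5 (new)  [load 10/21]
  9 → bin 3  [load 21/21]
  7 → bin 1  [load 21/21]
  6 → bin 2  [load 20/21]
  5 → bin 4  [load 17/21]
  4 → bin 4  [load 21/21]
5 bins opened.

5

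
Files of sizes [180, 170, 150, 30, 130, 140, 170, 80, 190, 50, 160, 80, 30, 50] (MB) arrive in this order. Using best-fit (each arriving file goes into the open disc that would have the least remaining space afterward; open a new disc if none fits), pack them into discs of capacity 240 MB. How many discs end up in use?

8

  180 → disc 1 (new)  [load 180/240]
  170 → disc 2 (new)  [load 170/240]
  150 → disc 3 (new)  [load 150/240]
  30 → disc 1  [load 210/240]
  130 → disc 4 (new)  [load 130/240]
  140 → disc 5 (new)  [load 140/240]
  170 → disc 6 (new)  [load 170/240]
  80 → disc 3  [load 230/240]
  190 → disc 7 (new)  [load 190/240]
  50 → disc 7  [load 240/240]
  160 → disc 8 (new)  [load 160/240]
  80 → disc 8  [load 240/240]
  30 → disc 1  [load 240/240]
  50 → disc 2  [load 220/240]
8 discs opened.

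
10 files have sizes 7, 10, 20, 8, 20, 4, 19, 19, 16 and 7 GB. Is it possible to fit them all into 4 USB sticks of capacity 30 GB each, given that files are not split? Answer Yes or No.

No

Total = 130 GB; ⌈130/30⌉ = 5.
At least 5 USB sticks are required, but only 4 are allowed.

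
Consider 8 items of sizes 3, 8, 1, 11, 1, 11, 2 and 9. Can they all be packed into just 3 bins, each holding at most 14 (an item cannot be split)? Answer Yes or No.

No

Total = 46; ⌈46/14⌉ = 4.
At least 4 bins are required, but only 3 are allowed.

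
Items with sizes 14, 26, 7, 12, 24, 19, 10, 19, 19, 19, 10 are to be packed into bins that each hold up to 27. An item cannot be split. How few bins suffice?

Total = 26 + 24 + 19 + 19 + 19 + 19 + 14 + 12 + 10 + 10 + 7 = 179.
Lower bound: ⌈179/27⌉ = 7 bins.
A packing using 8 bins:
  bin 1: 26 = 26
  bin 2: 24 = 24
  bin 3: 19 + 7 = 26
  bin 4: 19 = 19
  bin 5: 19 = 19
  bin 6: 19 = 19
  bin 7: 14 + 12 = 26
  bin 8: 10 + 10 = 20
No arrangement into 7 bins stays within capacity, so 8 is optimal.

8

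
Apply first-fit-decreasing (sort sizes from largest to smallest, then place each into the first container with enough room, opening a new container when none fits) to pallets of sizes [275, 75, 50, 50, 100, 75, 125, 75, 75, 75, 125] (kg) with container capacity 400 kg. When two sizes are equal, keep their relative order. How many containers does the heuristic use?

3

Sorted descending: 275, 125, 125, 100, 75, 75, 75, 75, 75, 50, 50.
  275 → container 1 (new)  [load 275/400]
  125 → container 1  [load 400/400]
  125 → container 2 (new)  [load 125/400]
  100 → container 2  [load 225/400]
  75 → container 2  [load 300/400]
  75 → container 2  [load 375/400]
  75 → container 3 (new)  [load 75/400]
  75 → container 3  [load 150/400]
  75 → container 3  [load 225/400]
  50 → container 3  [load 275/400]
  50 → container 3  [load 325/400]
3 containers opened.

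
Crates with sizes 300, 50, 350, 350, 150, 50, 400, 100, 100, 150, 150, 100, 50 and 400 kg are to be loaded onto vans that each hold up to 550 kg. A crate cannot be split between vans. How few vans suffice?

5

Total = 400 + 400 + 350 + 350 + 300 + 150 + 150 + 150 + 100 + 100 + 100 + 50 + 50 + 50 = 2700 kg.
Lower bound: ⌈2700/550⌉ = 5 vans.
A packing using 5 vans:
  van 1: 400 + 150 = 550
  van 2: 400 + 150 = 550
  van 3: 350 + 150 + 50 = 550
  van 4: 350 + 100 + 100 = 550
  van 5: 300 + 100 + 50 + 50 = 500
This matches the lower bound, so 5 is optimal.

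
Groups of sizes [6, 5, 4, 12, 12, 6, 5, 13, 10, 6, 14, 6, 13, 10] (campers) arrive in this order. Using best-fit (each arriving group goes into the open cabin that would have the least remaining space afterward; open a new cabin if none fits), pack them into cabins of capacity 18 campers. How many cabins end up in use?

8

  6 → cabin 1 (new)  [load 6/18]
  5 → cabin 1  [load 11/18]
  4 → cabin 1  [load 15/18]
  12 → cabin 2 (new)  [load 12/18]
  12 → cabin 3 (new)  [load 12/18]
  6 → cabin 2  [load 18/18]
  5 → cabin 3  [load 17/18]
  13 → cabin 4 (new)  [load 13/18]
  10 → cabin 5 (new)  [load 10/18]
  6 → cabin 5  [load 16/18]
  14 → cabin 6 (new)  [load 14/18]
  6 → cabin 7 (new)  [load 6/18]
  13 → cabin 8 (new)  [load 13/18]
  10 → cabin 7  [load 16/18]
8 cabins opened.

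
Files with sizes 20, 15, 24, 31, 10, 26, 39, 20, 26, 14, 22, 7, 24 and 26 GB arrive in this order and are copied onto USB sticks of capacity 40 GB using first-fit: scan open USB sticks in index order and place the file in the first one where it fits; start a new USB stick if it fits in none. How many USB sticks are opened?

10

  20 → USB stick 1 (new)  [load 20/40]
  15 → USB stick 1  [load 35/40]
  24 → USB stick 2 (new)  [load 24/40]
  31 → USB stick 3 (new)  [load 31/40]
  10 → USB stick 2  [load 34/40]
  26 → USB stick 4 (new)  [load 26/40]
  39 → USB stick 5 (new)  [load 39/40]
  20 → USB stick 6 (new)  [load 20/40]
  26 → USB stick 7 (new)  [load 26/40]
  14 → USB stick 4  [load 40/40]
  22 → USB stick 8 (new)  [load 22/40]
  7 → USB stick 3  [load 38/40]
  24 → USB stick 9 (new)  [load 24/40]
  26 → USB stick 10 (new)  [load 26/40]
10 USB sticks opened.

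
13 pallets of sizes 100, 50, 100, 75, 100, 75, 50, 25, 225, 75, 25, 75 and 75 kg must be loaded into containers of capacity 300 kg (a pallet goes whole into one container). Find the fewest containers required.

Total = 225 + 100 + 100 + 100 + 75 + 75 + 75 + 75 + 75 + 50 + 50 + 25 + 25 = 1050 kg.
Lower bound: ⌈1050/300⌉ = 4 containers.
A packing using 4 containers:
  container 1: 225 + 75 = 300
  container 2: 100 + 100 + 100 = 300
  container 3: 75 + 75 + 75 + 75 = 300
  container 4: 50 + 50 + 25 + 25 = 150
This matches the lower bound, so 4 is optimal.

4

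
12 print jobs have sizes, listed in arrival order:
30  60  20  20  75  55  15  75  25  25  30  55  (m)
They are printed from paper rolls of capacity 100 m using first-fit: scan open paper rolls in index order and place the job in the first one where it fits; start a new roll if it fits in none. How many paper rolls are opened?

6

  30 → roll 1 (new)  [load 30/100]
  60 → roll 1  [load 90/100]
  20 → roll 2 (new)  [load 20/100]
  20 → roll 2  [load 40/100]
  75 → roll 3 (new)  [load 75/100]
  55 → roll 2  [load 95/100]
  15 → roll 3  [load 90/100]
  75 → roll 4 (new)  [load 75/100]
  25 → roll 4  [load 100/100]
  25 → roll 5 (new)  [load 25/100]
  30 → roll 5  [load 55/100]
  55 → roll 6 (new)  [load 55/100]
6 paper rolls opened.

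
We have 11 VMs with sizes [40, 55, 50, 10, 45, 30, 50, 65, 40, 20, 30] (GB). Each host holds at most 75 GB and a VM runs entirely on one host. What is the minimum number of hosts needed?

Total = 65 + 55 + 50 + 50 + 45 + 40 + 40 + 30 + 30 + 20 + 10 = 435 GB.
Lower bound: ⌈435/75⌉ = 6 hosts.
Also, 7 VMs each exceed 75/2 GB, and no two of those can share a host, so at least 7 hosts are needed.
A packing using 7 hosts:
  host 1: 65 + 10 = 75
  host 2: 55 + 20 = 75
  host 3: 50 = 50
  host 4: 50 = 50
  host 5: 45 + 30 = 75
  host 6: 40 + 30 = 70
  host 7: 40 = 40
This matches the lower bound, so 7 is optimal.

7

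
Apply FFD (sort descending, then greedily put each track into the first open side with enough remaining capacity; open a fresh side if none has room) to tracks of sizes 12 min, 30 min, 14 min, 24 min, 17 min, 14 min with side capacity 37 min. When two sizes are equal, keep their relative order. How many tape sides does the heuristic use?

4

Sorted descending: 30, 24, 17, 14, 14, 12.
  30 → side 1 (new)  [load 30/37]
  24 → side 2 (new)  [load 24/37]
  17 → side 3 (new)  [load 17/37]
  14 → side 3  [load 31/37]
  14 → side 4 (new)  [load 14/37]
  12 → side 2  [load 36/37]
4 tape sides opened.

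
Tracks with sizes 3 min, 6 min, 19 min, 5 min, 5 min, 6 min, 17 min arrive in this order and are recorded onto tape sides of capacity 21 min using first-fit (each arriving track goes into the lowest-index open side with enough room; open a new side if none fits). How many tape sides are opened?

  3 → side 1 (new)  [load 3/21]
  6 → side 1  [load 9/21]
  19 → side 2 (new)  [load 19/21]
  5 → side 1  [load 14/21]
  5 → side 1  [load 19/21]
  6 → side 3 (new)  [load 6/21]
  17 → side 4 (new)  [load 17/21]
4 tape sides opened.

4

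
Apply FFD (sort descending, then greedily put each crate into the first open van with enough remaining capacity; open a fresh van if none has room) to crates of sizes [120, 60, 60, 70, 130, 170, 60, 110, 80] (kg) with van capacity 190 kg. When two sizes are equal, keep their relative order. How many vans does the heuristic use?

Sorted descending: 170, 130, 120, 110, 80, 70, 60, 60, 60.
  170 → van 1 (new)  [load 170/190]
  130 → van 2 (new)  [load 130/190]
  120 → van 3 (new)  [load 120/190]
  110 → van 4 (new)  [load 110/190]
  80 → van 4  [load 190/190]
  70 → van 3  [load 190/190]
  60 → van 2  [load 190/190]
  60 → van 5 (new)  [load 60/190]
  60 → van 5  [load 120/190]
5 vans opened.

5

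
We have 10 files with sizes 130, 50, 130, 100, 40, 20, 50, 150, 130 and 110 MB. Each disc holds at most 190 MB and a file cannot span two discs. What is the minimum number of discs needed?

Total = 150 + 130 + 130 + 130 + 110 + 100 + 50 + 50 + 40 + 20 = 910 MB.
Lower bound: ⌈910/190⌉ = 5 discs.
Also, 6 files each exceed 95 MB, and no two of those can share a disc, so at least 6 discs are needed.
A packing using 6 discs:
  disc 1: 150 + 40 = 190
  disc 2: 130 + 50 = 180
  disc 3: 130 + 50 = 180
  disc 4: 130 + 20 = 150
  disc 5: 110 = 110
  disc 6: 100 = 100
This matches the lower bound, so 6 is optimal.

6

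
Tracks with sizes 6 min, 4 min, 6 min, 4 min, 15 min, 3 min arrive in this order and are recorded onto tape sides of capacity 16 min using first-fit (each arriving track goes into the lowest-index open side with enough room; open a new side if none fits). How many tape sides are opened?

3

  6 → side 1 (new)  [load 6/16]
  4 → side 1  [load 10/16]
  6 → side 1  [load 16/16]
  4 → side 2 (new)  [load 4/16]
  15 → side 3 (new)  [load 15/16]
  3 → side 2  [load 7/16]
3 tape sides opened.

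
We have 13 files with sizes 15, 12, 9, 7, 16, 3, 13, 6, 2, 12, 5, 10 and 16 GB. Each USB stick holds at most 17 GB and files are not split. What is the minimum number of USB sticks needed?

8

Total = 16 + 16 + 15 + 13 + 12 + 12 + 10 + 9 + 7 + 6 + 5 + 3 + 2 = 126 GB.
Lower bound: ⌈126/17⌉ = 8 USB sticks.
A packing using 8 USB sticks:
  USB stick 1: 16 = 16
  USB stick 2: 16 = 16
  USB stick 3: 15 + 2 = 17
  USB stick 4: 13 + 3 = 16
  USB stick 5: 12 + 5 = 17
  USB stick 6: 12 = 12
  USB stick 7: 10 + 7 = 17
  USB stick 8: 9 + 6 = 15
This matches the lower bound, so 8 is optimal.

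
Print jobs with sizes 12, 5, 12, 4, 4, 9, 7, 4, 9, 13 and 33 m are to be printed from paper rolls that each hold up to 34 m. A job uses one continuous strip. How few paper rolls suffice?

4

Total = 33 + 13 + 12 + 12 + 9 + 9 + 7 + 5 + 4 + 4 + 4 = 112 m.
Lower bound: ⌈112/34⌉ = 4 paper rolls.
A packing using 4 paper rolls:
  roll 1: 33 = 33
  roll 2: 13 + 12 + 9 = 34
  roll 3: 12 + 9 + 7 + 5 = 33
  roll 4: 4 + 4 + 4 = 12
This matches the lower bound, so 4 is optimal.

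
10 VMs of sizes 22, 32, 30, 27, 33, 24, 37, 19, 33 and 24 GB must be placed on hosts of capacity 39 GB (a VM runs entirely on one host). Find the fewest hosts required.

10

Total = 37 + 33 + 33 + 32 + 30 + 27 + 24 + 24 + 22 + 19 = 281 GB.
Lower bound: ⌈281/39⌉ = 8 hosts.
Also, 9 VMs each exceed 39/2 GB, and no two of those can share a host, so at least 9 hosts are needed.
A packing using 10 hosts:
  host 1: 37 = 37
  host 2: 33 = 33
  host 3: 33 = 33
  host 4: 32 = 32
  host 5: 30 = 30
  host 6: 27 = 27
  host 7: 24 = 24
  host 8: 24 = 24
  host 9: 22 = 22
  host 10: 19 = 19
No arrangement into 9 hosts stays within capacity, so 10 is optimal.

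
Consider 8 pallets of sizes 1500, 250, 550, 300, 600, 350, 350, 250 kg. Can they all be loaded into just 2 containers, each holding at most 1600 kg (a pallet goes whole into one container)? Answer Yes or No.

No

Total = 4150 kg; ⌈4150/1600⌉ = 3.
At least 3 containers are required, but only 2 are allowed.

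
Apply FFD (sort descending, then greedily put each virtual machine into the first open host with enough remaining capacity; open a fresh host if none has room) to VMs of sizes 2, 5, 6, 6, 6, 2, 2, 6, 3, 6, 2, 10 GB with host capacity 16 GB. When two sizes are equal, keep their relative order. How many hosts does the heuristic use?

Sorted descending: 10, 6, 6, 6, 6, 6, 5, 3, 2, 2, 2, 2.
  10 → host 1 (new)  [load 10/16]
  6 → host 1  [load 16/16]
  6 → host 2 (new)  [load 6/16]
  6 → host 2  [load 12/16]
  6 → host 3 (new)  [load 6/16]
  6 → host 3  [load 12/16]
  5 → host 4 (new)  [load 5/16]
  3 → host 2  [load 15/16]
  2 → host 3  [load 14/16]
  2 → host 3  [load 16/16]
  2 → host 4  [load 7/16]
  2 → host 4  [load 9/16]
4 hosts opened.

4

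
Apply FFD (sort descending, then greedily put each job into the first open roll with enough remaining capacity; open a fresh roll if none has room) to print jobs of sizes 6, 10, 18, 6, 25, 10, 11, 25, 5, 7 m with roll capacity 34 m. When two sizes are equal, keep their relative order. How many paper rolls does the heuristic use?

Sorted descending: 25, 25, 18, 11, 10, 10, 7, 6, 6, 5.
  25 → roll 1 (new)  [load 25/34]
  25 → roll 2 (new)  [load 25/34]
  18 → roll 3 (new)  [load 18/34]
  11 → roll 3  [load 29/34]
  10 → roll 4 (new)  [load 10/34]
  10 → roll 4  [load 20/34]
  7 → roll 1  [load 32/34]
  6 → roll 2  [load 31/34]
  6 → roll 4  [load 26/34]
  5 → roll 3  [load 34/34]
4 paper rolls opened.

4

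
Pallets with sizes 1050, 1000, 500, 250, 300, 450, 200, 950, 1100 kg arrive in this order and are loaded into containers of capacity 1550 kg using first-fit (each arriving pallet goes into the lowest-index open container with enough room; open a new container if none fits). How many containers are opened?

  1050 → container 1 (new)  [load 1050/1550]
  1000 → container 2 (new)  [load 1000/1550]
  500 → container 1  [load 1550/1550]
  250 → container 2  [load 1250/1550]
  300 → container 2  [load 1550/1550]
  450 → container 3 (new)  [load 450/1550]
  200 → container 3  [load 650/1550]
  950 → container 4 (new)  [load 950/1550]
  1100 → container 5 (new)  [load 1100/1550]
5 containers opened.

5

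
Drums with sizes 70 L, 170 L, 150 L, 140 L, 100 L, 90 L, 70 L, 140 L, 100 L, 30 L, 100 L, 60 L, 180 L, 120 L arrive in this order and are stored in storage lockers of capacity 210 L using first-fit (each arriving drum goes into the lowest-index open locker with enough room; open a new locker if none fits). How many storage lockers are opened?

8

  70 → locker 1 (new)  [load 70/210]
  170 → locker 2 (new)  [load 170/210]
  150 → locker 3 (new)  [load 150/210]
  140 → locker 1  [load 210/210]
  100 → locker 4 (new)  [load 100/210]
  90 → locker 4  [load 190/210]
  70 → locker 5 (new)  [load 70/210]
  140 → locker 5  [load 210/210]
  100 → locker 6 (new)  [load 100/210]
  30 → locker 2  [load 200/210]
  100 → locker 6  [load 200/210]
  60 → locker 3  [load 210/210]
  180 → locker 7 (new)  [load 180/210]
  120 → locker 8 (new)  [load 120/210]
8 storage lockers opened.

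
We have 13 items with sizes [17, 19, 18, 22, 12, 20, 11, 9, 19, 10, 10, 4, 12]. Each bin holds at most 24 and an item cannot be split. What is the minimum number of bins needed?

Total = 22 + 20 + 19 + 19 + 18 + 17 + 12 + 12 + 11 + 10 + 10 + 9 + 4 = 183.
Lower bound: ⌈183/24⌉ = 8 bins.
A packing using 9 bins:
  bin 1: 22 = 22
  bin 2: 20 + 4 = 24
  bin 3: 19 = 19
  bin 4: 19 = 19
  bin 5: 18 = 18
  bin 6: 17 = 17
  bin 7: 12 + 12 = 24
  bin 8: 11 + 10 = 21
  bin 9: 10 + 9 = 19
No arrangement into 8 bins stays within capacity, so 9 is optimal.

9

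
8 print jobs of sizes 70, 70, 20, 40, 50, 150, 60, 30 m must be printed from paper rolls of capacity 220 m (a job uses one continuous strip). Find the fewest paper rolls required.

Total = 150 + 70 + 70 + 60 + 50 + 40 + 30 + 20 = 490 m.
Lower bound: ⌈490/220⌉ = 3 paper rolls.
A packing using 3 paper rolls:
  roll 1: 150 + 70 = 220
  roll 2: 70 + 60 + 50 + 40 = 220
  roll 3: 30 + 20 = 50
This matches the lower bound, so 3 is optimal.

3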